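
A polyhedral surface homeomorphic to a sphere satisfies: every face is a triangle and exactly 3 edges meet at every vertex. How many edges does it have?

6

Each face has 3 edges and each edge borders two faces, so 2E = 3F.
Each vertex has degree 3, so 3V = 2E and hence V = 3F/3.
Euler: V − E + F = 2 ⇒ (3F/3) − (3F/2) + F = 2.
Multiply by 6: (6 − 9 + 6)F = 12, i.e. 3F = 12.
So F = 4, E = 3·4/2 = 6, V = 3·4/3 = 4.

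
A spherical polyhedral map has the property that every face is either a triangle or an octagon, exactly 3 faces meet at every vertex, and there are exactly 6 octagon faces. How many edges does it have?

36

Let x be the number of triangles; then F = 6 + x.
Edge–face incidences: 2E = 8·6 + 3·x = 48 + 3x.
Every vertex has degree 3, so 3V = 2E.
Euler: V − E + F = 2 ⇒ (2E)/3 − E + (6 + x) = 2.
Multiply by 6: 2·(2E) − 3·(2E) + 6·(6 + x) = 12, i.e. 36 + 6x − (48 + 3x) = 12.
Collecting terms: 3x − 12 = 12, so 3x = 24, so x = 8.
Then 2E = 48 + 3·8 = 72, so E = 36, V = 2E/3 = 24, F = 6 + 8 = 14.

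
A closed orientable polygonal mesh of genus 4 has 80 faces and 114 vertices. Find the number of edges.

200

For a closed orientable surface of genus 4, χ = 2 − 2·4 = -6.
E = V + F − (-6) = 114 + 80 − (-6) = 200.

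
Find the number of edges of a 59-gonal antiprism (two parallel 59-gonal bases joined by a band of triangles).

An antiprism on an n-gon has two n-gon caps and 2n triangles: V = 2·59 = 118, E = 4·59 = 236, F = 2·59 + 2 = 120.
Check: V − E + F = 118 − 236 + 120 = 2.

236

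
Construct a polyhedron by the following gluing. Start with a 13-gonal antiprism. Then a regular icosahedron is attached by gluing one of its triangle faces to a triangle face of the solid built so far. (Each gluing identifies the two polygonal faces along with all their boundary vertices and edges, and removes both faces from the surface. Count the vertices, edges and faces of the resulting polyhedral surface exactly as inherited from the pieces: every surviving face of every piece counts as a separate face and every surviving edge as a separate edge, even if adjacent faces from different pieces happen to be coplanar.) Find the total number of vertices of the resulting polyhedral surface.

A 13-gonal antiprism: V=26, E=52, F=28.
Attach a regular icosahedron (V=12, E=30, F=20) along a 3-gon: merge 3 vertices and 3 edges, delete both glued faces → V=35, E=79, F=46.
Check: V − E + F = 35 − 79 + 46 = 2.

35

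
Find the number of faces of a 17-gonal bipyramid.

A bipyramid over an n-gon has 2n triangular faces and n + 2 vertices: V = 17 + 2 = 19, E = 3·17 = 51, F = 2·17 = 34.

34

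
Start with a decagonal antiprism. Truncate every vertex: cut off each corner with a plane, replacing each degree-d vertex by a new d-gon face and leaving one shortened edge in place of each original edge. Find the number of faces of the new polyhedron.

The base solid has V = 20, E = 40, F = 22.
Truncation replaces each original edge-end by a new vertex, so V′ = 2E = 80.
Each original edge survives, and each old vertex of degree d contributes d new edges; summing degrees gives Σd = 2E, so E′ = E + 2E = 3E = 120.
Each original face survives and each original vertex becomes one new face: F′ = F + V = 42.

42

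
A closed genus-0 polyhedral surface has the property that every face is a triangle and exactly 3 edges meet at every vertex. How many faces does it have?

Each face has 3 edges and each edge borders two faces, so 2E = 3F.
Each vertex has degree 3, so 3V = 2E and hence V = 3F/3.
Euler: V − E + F = 2 ⇒ (3F/3) − (3F/2) + F = 2.
Multiply by 6: (6 − 9 + 6)F = 12, i.e. 3F = 12.
So F = 4, E = 3·4/2 = 6, V = 3·4/3 = 4.

4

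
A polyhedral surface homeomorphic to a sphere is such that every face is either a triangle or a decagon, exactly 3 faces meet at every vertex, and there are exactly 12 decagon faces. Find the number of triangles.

20

Let x be the number of triangles; then F = 12 + x.
Edge–face incidences: 2E = 10·12 + 3·x = 120 + 3x.
Every vertex has degree 3, so 3V = 2E.
Euler: V − E + F = 2 ⇒ (2E)/3 − E + (12 + x) = 2.
Multiply by 6: 2·(2E) − 3·(2E) + 6·(12 + x) = 12, i.e. 72 + 6x − (120 + 3x) = 12.
Collecting terms: 3x − 48 = 12, so 3x = 60, so x = 20.
Then 2E = 120 + 3·20 = 180, so E = 90, V = 2E/3 = 60, F = 12 + 20 = 32.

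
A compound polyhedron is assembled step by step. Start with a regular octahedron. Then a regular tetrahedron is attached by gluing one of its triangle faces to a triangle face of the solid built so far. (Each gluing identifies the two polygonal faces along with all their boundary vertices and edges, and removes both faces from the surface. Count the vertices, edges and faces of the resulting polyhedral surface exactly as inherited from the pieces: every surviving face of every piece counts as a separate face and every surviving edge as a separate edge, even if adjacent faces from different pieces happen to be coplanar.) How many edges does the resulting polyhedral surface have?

15

A regular octahedron: V=6, E=12, F=8.
Attach a regular tetrahedron (V=4, E=6, F=4) along a 3-gon: merge 3 vertices and 3 edges, delete both glued faces → V=7, E=15, F=10.
Check: V − E + F = 7 − 15 + 10 = 2.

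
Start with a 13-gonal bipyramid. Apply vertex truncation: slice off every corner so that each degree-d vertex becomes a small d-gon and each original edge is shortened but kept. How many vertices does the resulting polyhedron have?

78

The base solid has V = 15, E = 39, F = 26.
Truncation replaces each original edge-end by a new vertex, so V′ = 2E = 78.
Each original edge survives, and each old vertex of degree d contributes d new edges; summing degrees gives Σd = 2E, so E′ = E + 2E = 3E = 117.
Each original face survives and each original vertex becomes one new face: F′ = F + V = 41.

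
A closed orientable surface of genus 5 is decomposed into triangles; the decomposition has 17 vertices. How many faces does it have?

χ = 2 − 2·5 = -8, and every face is a triangle so 3F = 2E.
V − E + F = -8 with E = 3F/2 gives 17 − (3/2 − 1)·F = -8, so F = 50 and E = 75.

50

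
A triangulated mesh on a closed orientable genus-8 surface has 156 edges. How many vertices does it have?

χ = 2 − 2·8 = -14, and every face is a triangle so 3F = 2E.
F = 2E/3 = 104. Then V = -14 + E − F = -14 + 156 − 104 = 38.

38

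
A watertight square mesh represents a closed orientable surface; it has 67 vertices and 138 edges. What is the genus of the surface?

2

Every face is a square and each edge borders two faces, so 4F = 2·138, giving F = 69.
χ = V − E + F = 67 − 138 + 69 = -2.
For a closed orientable surface χ = 2 − 2g, so g = (2 − (-2))/2 = 2.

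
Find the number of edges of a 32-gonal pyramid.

A pyramid on an n-gon base has one n-gon and n triangles: V = 32 + 1 = 33, E = 2·32 = 64, F = 32 + 1 = 33.

64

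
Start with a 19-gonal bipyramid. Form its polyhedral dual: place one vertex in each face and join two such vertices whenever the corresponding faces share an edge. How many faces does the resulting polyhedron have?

The base solid has V = 21, E = 57, F = 38.
The dual swaps V and F and preserves E: V′ = F = 38, E′ = E = 57, F′ = V = 21.

21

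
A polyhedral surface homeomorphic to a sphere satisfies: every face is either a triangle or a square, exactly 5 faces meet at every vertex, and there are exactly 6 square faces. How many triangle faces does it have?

32

Let x be the number of triangles; then F = 6 + x.
Edge–face incidences: 2E = 4·6 + 3·x = 24 + 3x.
Every vertex has degree 5, so 5V = 2E.
Euler: V − E + F = 2 ⇒ (2E)/5 − E + (6 + x) = 2.
Multiply by 10: 2·(2E) − 5·(2E) + 10·(6 + x) = 20, i.e. 60 + 10x − 3·(24 + 3x) = 20.
Collecting terms: x − 12 = 20, so x = 32.
Then 2E = 24 + 3·32 = 120, so E = 60, V = 2E/5 = 24, F = 6 + 32 = 38.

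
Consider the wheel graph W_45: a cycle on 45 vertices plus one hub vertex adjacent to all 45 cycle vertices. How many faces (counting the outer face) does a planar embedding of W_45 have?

W_45 has V = 45 + 1 = 46 vertices and E = 2·45 = 90 edges.
By Euler's formula F = 2 − V + E = 2 − 46 + 90 = 46.

46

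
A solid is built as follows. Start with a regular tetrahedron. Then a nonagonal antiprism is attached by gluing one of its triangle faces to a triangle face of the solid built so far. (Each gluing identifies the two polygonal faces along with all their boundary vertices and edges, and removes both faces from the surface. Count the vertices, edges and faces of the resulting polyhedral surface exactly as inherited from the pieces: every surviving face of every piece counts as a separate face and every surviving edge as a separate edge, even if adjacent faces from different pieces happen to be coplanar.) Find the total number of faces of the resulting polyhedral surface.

A regular tetrahedron: V=4, E=6, F=4.
Attach a nonagonal antiprism (V=18, E=36, F=20) along a 3-gon: merge 3 vertices and 3 edges, delete both glued faces → V=19, E=39, F=22.
Check: V − E + F = 19 − 39 + 22 = 2.

22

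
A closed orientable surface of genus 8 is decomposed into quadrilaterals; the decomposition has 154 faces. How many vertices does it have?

χ = 2 − 2·8 = -14, and every face is a square so 4F = 2E.
E = 4·154/2 = 308. Then V = -14 + E − F = -14 + 308 − 154 = 140.

140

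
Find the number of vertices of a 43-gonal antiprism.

An antiprism on an n-gon has two n-gon caps and 2n triangles: V = 2·43 = 86, E = 4·43 = 172, F = 2·43 + 2 = 88.

86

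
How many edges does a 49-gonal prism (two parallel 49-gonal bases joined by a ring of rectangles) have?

A prism on an n-gon has two n-gon bases and n rectangular sides: V = 2·49 = 98, E = 3·49 = 147, F = 49 + 2 = 51.

147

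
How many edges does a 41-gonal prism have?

123

A prism on an n-gon has two n-gon bases and n rectangular sides: V = 2·41 = 82, E = 3·41 = 123, F = 41 + 2 = 43.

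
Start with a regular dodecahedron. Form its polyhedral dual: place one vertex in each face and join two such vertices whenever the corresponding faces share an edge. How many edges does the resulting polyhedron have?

30

The base solid has V = 20, E = 30, F = 12.
The dual swaps V and F and preserves E: V′ = F = 12, E′ = E = 30, F′ = V = 20.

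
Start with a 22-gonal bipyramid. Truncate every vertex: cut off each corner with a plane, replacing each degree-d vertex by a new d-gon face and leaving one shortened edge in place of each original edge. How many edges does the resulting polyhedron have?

198

The base solid has V = 24, E = 66, F = 44.
Truncation replaces each original edge-end by a new vertex, so V′ = 2E = 132.
Each original edge survives, and each old vertex of degree d contributes d new edges; summing degrees gives Σd = 2E, so E′ = E + 2E = 3E = 198.
Each original face survives and each original vertex becomes one new face: F′ = F + V = 68.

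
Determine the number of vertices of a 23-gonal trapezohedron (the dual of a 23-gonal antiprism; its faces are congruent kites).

The n-trapezohedron (dual of the n-antiprism) has V = 2·23 + 2 = 48, E = 4·23 = 92, F = 2·23 = 46.

48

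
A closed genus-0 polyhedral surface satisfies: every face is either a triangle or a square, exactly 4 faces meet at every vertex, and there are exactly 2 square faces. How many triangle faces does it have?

Let x be the number of triangles; then F = 2 + x.
Edge–face incidences: 2E = 4·2 + 3·x = 8 + 3x.
Every vertex has degree 4, so 4V = 2E.
Euler: V − E + F = 2 ⇒ (2E)/4 − E + (2 + x) = 2.
Multiply by 8: 2·(2E) − 4·(2E) + 8·(2 + x) = 16, i.e. 16 + 8x − 2·(8 + 3x) = 16.
Collecting terms: 2x = 16, so x = 8.
Then 2E = 8 + 3·8 = 32, so E = 16, V = 2E/4 = 8, F = 2 + 8 = 10.

8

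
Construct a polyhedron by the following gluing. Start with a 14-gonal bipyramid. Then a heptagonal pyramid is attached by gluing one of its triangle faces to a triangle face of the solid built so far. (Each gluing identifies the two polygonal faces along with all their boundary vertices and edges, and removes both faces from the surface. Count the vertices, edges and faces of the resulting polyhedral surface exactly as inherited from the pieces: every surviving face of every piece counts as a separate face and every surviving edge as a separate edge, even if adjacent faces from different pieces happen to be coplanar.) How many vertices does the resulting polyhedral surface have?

A 14-gonal bipyramid: V=16, E=42, F=28.
Attach a heptagonal pyramid (V=8, E=14, F=8) along a 3-gon: merge 3 vertices and 3 edges, delete both glued faces → V=21, E=53, F=34.
Check: V − E + F = 21 − 53 + 34 = 2.

21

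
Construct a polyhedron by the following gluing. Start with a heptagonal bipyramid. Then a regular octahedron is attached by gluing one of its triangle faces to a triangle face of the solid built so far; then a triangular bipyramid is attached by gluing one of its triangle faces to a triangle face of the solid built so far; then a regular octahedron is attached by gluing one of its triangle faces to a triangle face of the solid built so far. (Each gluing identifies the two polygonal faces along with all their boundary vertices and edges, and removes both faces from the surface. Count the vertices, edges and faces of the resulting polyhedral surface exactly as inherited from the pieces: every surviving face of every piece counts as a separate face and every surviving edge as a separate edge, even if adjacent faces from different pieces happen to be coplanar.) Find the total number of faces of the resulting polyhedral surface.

30

A heptagonal bipyramid: V=9, E=21, F=14.
Attach a regular octahedron (V=6, E=12, F=8) along a 3-gon: merge 3 vertices and 3 edges, delete both glued faces → V=12, E=30, F=20.
Attach a triangular bipyramid (V=5, E=9, F=6) along a 3-gon: merge 3 vertices and 3 edges, delete both glued faces → V=14, E=36, F=24.
Attach a regular octahedron (V=6, E=12, F=8) along a 3-gon: merge 3 vertices and 3 edges, delete both glued faces → V=17, E=45, F=30.
Check: V − E + F = 17 − 45 + 30 = 2.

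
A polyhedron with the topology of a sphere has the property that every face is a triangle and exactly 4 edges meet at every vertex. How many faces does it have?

8

Each face has 3 edges and each edge borders two faces, so 2E = 3F.
Each vertex has degree 4, so 4V = 2E and hence V = 3F/4.
Euler: V − E + F = 2 ⇒ (3F/4) − (3F/2) + F = 2.
Multiply by 8: (6 − 12 + 8)F = 16, i.e. 2F = 16.
So F = 8, E = 3·8/2 = 12, V = 3·8/4 = 6.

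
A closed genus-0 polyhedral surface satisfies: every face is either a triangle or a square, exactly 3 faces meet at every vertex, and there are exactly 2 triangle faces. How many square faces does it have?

Let x be the number of squares; then F = 2 + x.
Edge–face incidences: 2E = 3·2 + 4·x = 6 + 4x.
Every vertex has degree 3, so 3V = 2E.
Euler: V − E + F = 2 ⇒ (2E)/3 − E + (2 + x) = 2.
Multiply by 6: 2·(2E) − 3·(2E) + 6·(2 + x) = 12, i.e. 12 + 6x − (6 + 4x) = 12.
Collecting terms: 2x + 6 = 12, so 2x = 6, so x = 3.
Then 2E = 6 + 4·3 = 18, so E = 9, V = 2E/3 = 6, F = 2 + 3 = 5.

3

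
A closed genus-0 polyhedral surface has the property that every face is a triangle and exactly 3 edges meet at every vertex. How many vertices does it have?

Each face has 3 edges and each edge borders two faces, so 2E = 3F.
Each vertex has degree 3, so 3V = 2E and hence V = 3F/3.
Euler: V − E + F = 2 ⇒ (3F/3) − (3F/2) + F = 2.
Multiply by 6: (6 − 9 + 6)F = 12, i.e. 3F = 12.
So F = 4, E = 3·4/2 = 6, V = 3·4/3 = 4.

4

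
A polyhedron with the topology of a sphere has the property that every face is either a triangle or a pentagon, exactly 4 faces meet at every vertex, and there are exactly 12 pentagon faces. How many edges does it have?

Let x be the number of triangles; then F = 12 + x.
Edge–face incidences: 2E = 5·12 + 3·x = 60 + 3x.
Every vertex has degree 4, so 4V = 2E.
Euler: V − E + F = 2 ⇒ (2E)/4 − E + (12 + x) = 2.
Multiply by 8: 2·(2E) − 4·(2E) + 8·(12 + x) = 16, i.e. 96 + 8x − 2·(60 + 3x) = 16.
Collecting terms: 2x − 24 = 16, so 2x = 40, so x = 20.
Then 2E = 60 + 3·20 = 120, so E = 60, V = 2E/4 = 30, F = 12 + 20 = 32.

60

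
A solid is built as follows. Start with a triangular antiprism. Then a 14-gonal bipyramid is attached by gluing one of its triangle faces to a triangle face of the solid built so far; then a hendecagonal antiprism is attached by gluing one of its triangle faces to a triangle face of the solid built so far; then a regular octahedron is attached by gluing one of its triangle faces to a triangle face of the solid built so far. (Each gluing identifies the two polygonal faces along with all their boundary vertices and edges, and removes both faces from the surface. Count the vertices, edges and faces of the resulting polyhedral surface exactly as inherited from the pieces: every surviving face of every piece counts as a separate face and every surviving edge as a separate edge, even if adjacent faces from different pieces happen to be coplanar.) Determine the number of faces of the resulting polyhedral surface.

A triangular antiprism: V=6, E=12, F=8.
Attach a 14-gonal bipyramid (V=16, E=42, F=28) along a 3-gon: merge 3 vertices and 3 edges, delete both glued faces → V=19, E=51, F=34.
Attach a hendecagonal antiprism (V=22, E=44, F=24) along a 3-gon: merge 3 vertices and 3 edges, delete both glued faces → V=38, E=92, F=56.
Attach a regular octahedron (V=6, E=12, F=8) along a 3-gon: merge 3 vertices and 3 edges, delete both glued faces → V=41, E=101, F=62.
Check: V − E + F = 41 − 101 + 62 = 2.

62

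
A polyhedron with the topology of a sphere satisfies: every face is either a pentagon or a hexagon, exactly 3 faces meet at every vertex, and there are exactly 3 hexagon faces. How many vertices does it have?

26

Let x be the number of pentagons; then F = 3 + x.
Edge–face incidences: 2E = 6·3 + 5·x = 18 + 5x.
Every vertex has degree 3, so 3V = 2E.
Euler: V − E + F = 2 ⇒ (2E)/3 − E + (3 + x) = 2.
Multiply by 6: 2·(2E) − 3·(2E) + 6·(3 + x) = 12, i.e. 18 + 6x − (18 + 5x) = 12.
Collecting terms: x = 12.
Then 2E = 18 + 5·12 = 78, so E = 39, V = 2E/3 = 26, F = 3 + 12 = 15.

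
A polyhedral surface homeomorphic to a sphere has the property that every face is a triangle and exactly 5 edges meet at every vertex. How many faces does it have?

Each face has 3 edges and each edge borders two faces, so 2E = 3F.
Each vertex has degree 5, so 5V = 2E and hence V = 3F/5.
Euler: V − E + F = 2 ⇒ (3F/5) − (3F/2) + F = 2.
Multiply by 10: (6 − 15 + 10)F = 20, i.e. 1F = 20.
So F = 20, E = 3·20/2 = 30, V = 3·20/5 = 12.

20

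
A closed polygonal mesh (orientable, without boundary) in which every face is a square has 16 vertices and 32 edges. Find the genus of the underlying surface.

1

Every face is a square and each edge borders two faces, so 4F = 2·32, giving F = 16.
χ = V − E + F = 16 − 32 + 16 = 0.
For a closed orientable surface χ = 2 − 2g, so g = (2 − (0))/2 = 1.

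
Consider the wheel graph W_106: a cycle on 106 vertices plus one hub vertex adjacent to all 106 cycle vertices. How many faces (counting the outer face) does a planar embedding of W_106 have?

107

W_106 has V = 106 + 1 = 107 vertices and E = 2·106 = 212 edges.
By Euler's formula F = 2 − V + E = 2 − 107 + 212 = 107.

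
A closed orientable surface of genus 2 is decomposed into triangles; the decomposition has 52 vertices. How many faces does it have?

χ = 2 − 2·2 = -2, and every face is a triangle so 3F = 2E.
V − E + F = -2 with E = 3F/2 gives 52 − (3/2 − 1)·F = -2, so F = 108 and E = 162.

108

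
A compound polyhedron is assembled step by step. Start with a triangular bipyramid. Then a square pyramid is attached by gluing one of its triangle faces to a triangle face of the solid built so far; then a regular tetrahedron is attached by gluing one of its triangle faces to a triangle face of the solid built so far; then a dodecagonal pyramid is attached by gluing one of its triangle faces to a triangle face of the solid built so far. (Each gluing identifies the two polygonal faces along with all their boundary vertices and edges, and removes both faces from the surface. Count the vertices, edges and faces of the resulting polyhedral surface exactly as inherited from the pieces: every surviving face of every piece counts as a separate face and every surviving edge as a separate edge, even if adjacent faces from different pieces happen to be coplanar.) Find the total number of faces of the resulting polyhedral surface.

A triangular bipyramid: V=5, E=9, F=6.
Attach a square pyramid (V=5, E=8, F=5) along a 3-gon: merge 3 vertices and 3 edges, delete both glued faces → V=7, E=14, F=9.
Attach a regular tetrahedron (V=4, E=6, F=4) along a 3-gon: merge 3 vertices and 3 edges, delete both glued faces → V=8, E=17, F=11.
Attach a dodecagonal pyramid (V=13, E=24, F=13) along a 3-gon: merge 3 vertices and 3 edges, delete both glued faces → V=18, E=38, F=22.
Check: V − E + F = 18 − 38 + 22 = 2.

22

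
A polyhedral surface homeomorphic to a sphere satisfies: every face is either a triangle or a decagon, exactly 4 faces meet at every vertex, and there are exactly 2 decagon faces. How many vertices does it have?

20

Let x be the number of triangles; then F = 2 + x.
Edge–face incidences: 2E = 10·2 + 3·x = 20 + 3x.
Every vertex has degree 4, so 4V = 2E.
Euler: V − E + F = 2 ⇒ (2E)/4 − E + (2 + x) = 2.
Multiply by 8: 2·(2E) − 4·(2E) + 8·(2 + x) = 16, i.e. 16 + 8x − 2·(20 + 3x) = 16.
Collecting terms: 2x − 24 = 16, so 2x = 40, so x = 20.
Then 2E = 20 + 3·20 = 80, so E = 40, V = 2E/4 = 20, F = 2 + 20 = 22.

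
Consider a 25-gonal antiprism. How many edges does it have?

An antiprism on an n-gon has two n-gon caps and 2n triangles: V = 2·25 = 50, E = 4·25 = 100, F = 2·25 + 2 = 52.

100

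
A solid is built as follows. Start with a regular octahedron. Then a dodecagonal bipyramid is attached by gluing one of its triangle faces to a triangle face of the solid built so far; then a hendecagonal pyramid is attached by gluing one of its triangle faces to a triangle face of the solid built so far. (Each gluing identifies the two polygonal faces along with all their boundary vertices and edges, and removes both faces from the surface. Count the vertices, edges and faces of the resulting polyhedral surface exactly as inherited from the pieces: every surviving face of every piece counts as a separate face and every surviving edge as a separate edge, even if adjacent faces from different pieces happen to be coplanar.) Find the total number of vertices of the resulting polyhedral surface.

26

A regular octahedron: V=6, E=12, F=8.
Attach a dodecagonal bipyramid (V=14, E=36, F=24) along a 3-gon: merge 3 vertices and 3 edges, delete both glued faces → V=17, E=45, F=30.
Attach a hendecagonal pyramid (V=12, E=22, F=12) along a 3-gon: merge 3 vertices and 3 edges, delete both glued faces → V=26, E=64, F=40.
Check: V − E + F = 26 − 64 + 40 = 2.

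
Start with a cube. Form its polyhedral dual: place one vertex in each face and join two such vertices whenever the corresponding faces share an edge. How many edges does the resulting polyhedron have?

12

The base solid has V = 8, E = 12, F = 6.
The dual swaps V and F and preserves E: V′ = F = 6, E′ = E = 12, F′ = V = 8.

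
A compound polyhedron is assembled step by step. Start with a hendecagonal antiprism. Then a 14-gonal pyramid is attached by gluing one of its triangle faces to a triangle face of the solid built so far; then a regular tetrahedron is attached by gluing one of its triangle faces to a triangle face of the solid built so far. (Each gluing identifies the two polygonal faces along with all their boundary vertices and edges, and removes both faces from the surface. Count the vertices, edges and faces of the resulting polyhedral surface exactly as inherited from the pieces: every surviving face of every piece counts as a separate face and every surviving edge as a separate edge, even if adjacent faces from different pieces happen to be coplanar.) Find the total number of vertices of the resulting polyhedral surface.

35

A hendecagonal antiprism: V=22, E=44, F=24.
Attach a 14-gonal pyramid (V=15, E=28, F=15) along a 3-gon: merge 3 vertices and 3 edges, delete both glued faces → V=34, E=69, F=37.
Attach a regular tetrahedron (V=4, E=6, F=4) along a 3-gon: merge 3 vertices and 3 edges, delete both glued faces → V=35, E=72, F=39.
Check: V − E + F = 35 − 72 + 39 = 2.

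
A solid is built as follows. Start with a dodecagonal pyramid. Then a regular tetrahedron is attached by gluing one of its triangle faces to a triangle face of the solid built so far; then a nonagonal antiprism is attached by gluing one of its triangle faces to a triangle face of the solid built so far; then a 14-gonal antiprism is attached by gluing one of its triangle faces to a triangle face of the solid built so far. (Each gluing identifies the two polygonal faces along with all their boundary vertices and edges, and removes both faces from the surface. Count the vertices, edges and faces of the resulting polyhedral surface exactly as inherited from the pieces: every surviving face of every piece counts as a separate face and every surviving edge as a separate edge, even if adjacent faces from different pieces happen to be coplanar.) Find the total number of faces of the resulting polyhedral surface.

A dodecagonal pyramid: V=13, E=24, F=13.
Attach a regular tetrahedron (V=4, E=6, F=4) along a 3-gon: merge 3 vertices and 3 edges, delete both glued faces → V=14, E=27, F=15.
Attach a nonagonal antiprism (V=18, E=36, F=20) along a 3-gon: merge 3 vertices and 3 edges, delete both glued faces → V=29, E=60, F=33.
Attach a 14-gonal antiprism (V=28, E=56, F=30) along a 3-gon: merge 3 vertices and 3 edges, delete both glued faces → V=54, E=113, F=61.
Check: V − E + F = 54 − 113 + 61 = 2.

61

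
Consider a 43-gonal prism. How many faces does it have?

45

A prism on an n-gon has two n-gon bases and n rectangular sides: V = 2·43 = 86, E = 3·43 = 129, F = 43 + 2 = 45.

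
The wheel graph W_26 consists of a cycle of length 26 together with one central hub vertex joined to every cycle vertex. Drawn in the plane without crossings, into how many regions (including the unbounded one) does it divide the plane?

W_26 has V = 26 + 1 = 27 vertices and E = 2·26 = 52 edges.
By Euler's formula F = 2 − V + E = 2 − 27 + 52 = 27.

27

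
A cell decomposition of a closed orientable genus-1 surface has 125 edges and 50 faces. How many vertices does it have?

For a closed orientable surface of genus 1, χ = 2 − 2·1 = 0.
V = 0 + E − F = 0 + 125 − 50 = 75.

75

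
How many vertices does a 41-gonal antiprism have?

An antiprism on an n-gon has two n-gon caps and 2n triangles: V = 2·41 = 82, E = 4·41 = 164, F = 2·41 + 2 = 84.

82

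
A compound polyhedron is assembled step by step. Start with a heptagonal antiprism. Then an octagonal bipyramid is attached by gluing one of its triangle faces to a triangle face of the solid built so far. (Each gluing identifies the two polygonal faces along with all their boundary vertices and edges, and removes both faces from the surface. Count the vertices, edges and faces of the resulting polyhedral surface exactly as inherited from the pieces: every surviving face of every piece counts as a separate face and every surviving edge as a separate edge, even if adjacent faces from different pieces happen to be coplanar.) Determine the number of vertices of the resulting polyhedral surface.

21

A heptagonal antiprism: V=14, E=28, F=16.
Attach an octagonal bipyramid (V=10, E=24, F=16) along a 3-gon: merge 3 vertices and 3 edges, delete both glued faces → V=21, E=49, F=30.
Check: V − E + F = 21 − 49 + 30 = 2.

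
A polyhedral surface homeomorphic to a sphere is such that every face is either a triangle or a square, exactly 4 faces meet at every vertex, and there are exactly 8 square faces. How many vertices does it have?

14

Let x be the number of triangles; then F = 8 + x.
Edge–face incidences: 2E = 4·8 + 3·x = 32 + 3x.
Every vertex has degree 4, so 4V = 2E.
Euler: V − E + F = 2 ⇒ (2E)/4 − E + (8 + x) = 2.
Multiply by 8: 2·(2E) − 4·(2E) + 8·(8 + x) = 16, i.e. 64 + 8x − 2·(32 + 3x) = 16.
Collecting terms: 2x = 16, so x = 8.
Then 2E = 32 + 3·8 = 56, so E = 28, V = 2E/4 = 14, F = 8 + 8 = 16.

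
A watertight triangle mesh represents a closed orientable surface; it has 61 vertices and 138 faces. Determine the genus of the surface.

Every face is a triangle, so 2E = 3·138 = 414, giving E = 207.
χ = V − E + F = 61 − 207 + 138 = -8.
For a closed orientable surface χ = 2 − 2g, so g = (2 − (-8))/2 = 5.

5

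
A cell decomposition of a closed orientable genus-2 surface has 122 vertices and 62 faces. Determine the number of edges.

For a closed orientable surface of genus 2, χ = 2 − 2·2 = -2.
E = V + F − (-2) = 122 + 62 − (-2) = 186.

186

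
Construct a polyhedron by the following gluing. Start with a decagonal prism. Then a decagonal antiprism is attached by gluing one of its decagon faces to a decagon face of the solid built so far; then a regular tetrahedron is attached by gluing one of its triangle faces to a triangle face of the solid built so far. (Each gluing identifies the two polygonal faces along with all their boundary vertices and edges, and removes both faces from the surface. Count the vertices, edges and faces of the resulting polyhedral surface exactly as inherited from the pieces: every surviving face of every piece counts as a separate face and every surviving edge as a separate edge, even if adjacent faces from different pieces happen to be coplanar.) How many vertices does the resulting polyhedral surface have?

A decagonal prism: V=20, E=30, F=12.
Attach a decagonal antiprism (V=20, E=40, F=22) along a 10-gon: merge 10 vertices and 10 edges, delete both glued faces → V=30, E=60, F=32.
Attach a regular tetrahedron (V=4, E=6, F=4) along a 3-gon: merge 3 vertices and 3 edges, delete both glued faces → V=31, E=63, F=34.
Check: V − E + F = 31 − 63 + 34 = 2.

31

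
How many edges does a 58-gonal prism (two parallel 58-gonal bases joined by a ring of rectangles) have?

A prism on an n-gon has two n-gon bases and n rectangular sides: V = 2·58 = 116, E = 3·58 = 174, F = 58 + 2 = 60.
Check: V − E + F = 116 − 174 + 60 = 2.

174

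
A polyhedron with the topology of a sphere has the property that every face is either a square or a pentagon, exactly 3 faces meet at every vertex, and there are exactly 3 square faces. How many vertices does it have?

Let x be the number of pentagons; then F = 3 + x.
Edge–face incidences: 2E = 4·3 + 5·x = 12 + 5x.
Every vertex has degree 3, so 3V = 2E.
Euler: V − E + F = 2 ⇒ (2E)/3 − E + (3 + x) = 2.
Multiply by 6: 2·(2E) − 3·(2E) + 6·(3 + x) = 12, i.e. 18 + 6x − (12 + 5x) = 12.
Collecting terms: x + 6 = 12, so x = 6.
Then 2E = 12 + 5·6 = 42, so E = 21, V = 2E/3 = 14, F = 3 + 6 = 9.

14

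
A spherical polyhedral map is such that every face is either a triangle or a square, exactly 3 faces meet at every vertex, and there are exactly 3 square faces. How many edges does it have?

9

Let x be the number of triangles; then F = 3 + x.
Edge–face incidences: 2E = 4·3 + 3·x = 12 + 3x.
Every vertex has degree 3, so 3V = 2E.
Euler: V − E + F = 2 ⇒ (2E)/3 − E + (3 + x) = 2.
Multiply by 6: 2·(2E) − 3·(2E) + 6·(3 + x) = 12, i.e. 18 + 6x − (12 + 3x) = 12.
Collecting terms: 3x + 6 = 12, so 3x = 6, so x = 2.
Then 2E = 12 + 3·2 = 18, so E = 9, V = 2E/3 = 6, F = 3 + 2 = 5.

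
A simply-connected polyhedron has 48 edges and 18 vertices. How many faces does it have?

Here V − E + F = 2.
F = 2 − V + E = 2 − 18 + 48 = 32.

32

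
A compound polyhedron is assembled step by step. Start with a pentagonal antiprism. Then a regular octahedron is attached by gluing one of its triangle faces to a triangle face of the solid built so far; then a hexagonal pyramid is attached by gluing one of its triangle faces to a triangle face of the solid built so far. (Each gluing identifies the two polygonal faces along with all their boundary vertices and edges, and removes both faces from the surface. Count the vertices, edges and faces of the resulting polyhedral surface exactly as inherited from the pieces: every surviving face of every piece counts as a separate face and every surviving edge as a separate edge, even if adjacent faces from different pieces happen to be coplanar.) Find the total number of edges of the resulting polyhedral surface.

38

A pentagonal antiprism: V=10, E=20, F=12.
Attach a regular octahedron (V=6, E=12, F=8) along a 3-gon: merge 3 vertices and 3 edges, delete both glued faces → V=13, E=29, F=18.
Attach a hexagonal pyramid (V=7, E=12, F=7) along a 3-gon: merge 3 vertices and 3 edges, delete both glued faces → V=17, E=38, F=23.
Check: V − E + F = 17 − 38 + 23 = 2.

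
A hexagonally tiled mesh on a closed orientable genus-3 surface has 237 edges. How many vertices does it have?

χ = 2 − 2·3 = -4, and every face is a hexagon so 6F = 2E.
F = 2E/6 = 79. Then V = -4 + E − F = -4 + 237 − 79 = 154.

154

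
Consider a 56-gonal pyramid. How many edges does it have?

A pyramid on an n-gon base has one n-gon and n triangles: V = 56 + 1 = 57, E = 2·56 = 112, F = 56 + 1 = 57.

112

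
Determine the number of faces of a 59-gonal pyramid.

60

A pyramid on an n-gon base has one n-gon and n triangles: V = 59 + 1 = 60, E = 2·59 = 118, F = 59 + 1 = 60.
Check: V − E + F = 60 − 118 + 60 = 2.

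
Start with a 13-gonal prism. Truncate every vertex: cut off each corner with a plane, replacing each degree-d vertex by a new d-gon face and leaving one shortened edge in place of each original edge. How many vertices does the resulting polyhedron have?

The base solid has V = 26, E = 39, F = 15.
Truncation replaces each original edge-end by a new vertex, so V′ = 2E = 78.
Each original edge survives, and each old vertex of degree d contributes d new edges; summing degrees gives Σd = 2E, so E′ = E + 2E = 3E = 117.
Each original face survives and each original vertex becomes one new face: F′ = F + V = 41.

78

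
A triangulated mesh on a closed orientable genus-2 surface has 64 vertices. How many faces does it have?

χ = 2 − 2·2 = -2, and every face is a triangle so 3F = 2E.
V − E + F = -2 with E = 3F/2 gives 64 − (3/2 − 1)·F = -2, so F = 132 and E = 198.

132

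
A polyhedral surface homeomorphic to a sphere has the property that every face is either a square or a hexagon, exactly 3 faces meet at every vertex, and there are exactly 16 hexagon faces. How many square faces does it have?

6

Let x be the number of squares; then F = 16 + x.
Edge–face incidences: 2E = 6·16 + 4·x = 96 + 4x.
Every vertex has degree 3, so 3V = 2E.
Euler: V − E + F = 2 ⇒ (2E)/3 − E + (16 + x) = 2.
Multiply by 6: 2·(2E) − 3·(2E) + 6·(16 + x) = 12, i.e. 96 + 6x − (96 + 4x) = 12.
Collecting terms: 2x = 12, so x = 6.
Then 2E = 96 + 4·6 = 120, so E = 60, V = 2E/3 = 40, F = 16 + 6 = 22.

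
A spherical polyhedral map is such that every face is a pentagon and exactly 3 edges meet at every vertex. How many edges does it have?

Each face has 5 edges and each edge borders two faces, so 2E = 5F.
Each vertex has degree 3, so 3V = 2E and hence V = 5F/3.
Euler: V − E + F = 2 ⇒ (5F/3) − (5F/2) + F = 2.
Multiply by 6: (10 − 15 + 6)F = 12, i.e. 1F = 12.
So F = 12, E = 5·12/2 = 30, V = 5·12/3 = 20.

30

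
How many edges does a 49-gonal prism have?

A prism on an n-gon has two n-gon bases and n rectangular sides: V = 2·49 = 98, E = 3·49 = 147, F = 49 + 2 = 51.
Check: V − E + F = 98 − 147 + 51 = 2.

147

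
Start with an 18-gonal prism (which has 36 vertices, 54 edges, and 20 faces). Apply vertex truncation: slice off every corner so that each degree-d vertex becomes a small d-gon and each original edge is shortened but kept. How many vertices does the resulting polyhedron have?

Truncation replaces each original edge-end by a new vertex, so V′ = 2E = 108.
Each original edge survives, and each old vertex of degree d contributes d new edges; summing degrees gives Σd = 2E, so E′ = E + 2E = 3E = 162.
Each original face survives and each original vertex becomes one new face: F′ = F + V = 56.

108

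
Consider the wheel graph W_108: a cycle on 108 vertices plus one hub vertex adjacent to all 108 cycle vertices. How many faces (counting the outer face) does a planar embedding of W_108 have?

109

W_108 has V = 108 + 1 = 109 vertices and E = 2·108 = 216 edges.
By Euler's formula F = 2 − V + E = 2 − 109 + 216 = 109.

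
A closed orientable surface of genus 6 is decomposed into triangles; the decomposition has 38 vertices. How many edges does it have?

χ = 2 − 2·6 = -10, and every face is a triangle so 3F = 2E.
V − E + F = -10 with E = 3F/2 gives 38 − (3/2 − 1)·F = -10, so F = 96 and E = 144.

144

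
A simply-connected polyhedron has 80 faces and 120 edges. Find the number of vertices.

42

Here V − E + F = 2.
V = 2 + E − F = 2 + 120 − 80 = 42.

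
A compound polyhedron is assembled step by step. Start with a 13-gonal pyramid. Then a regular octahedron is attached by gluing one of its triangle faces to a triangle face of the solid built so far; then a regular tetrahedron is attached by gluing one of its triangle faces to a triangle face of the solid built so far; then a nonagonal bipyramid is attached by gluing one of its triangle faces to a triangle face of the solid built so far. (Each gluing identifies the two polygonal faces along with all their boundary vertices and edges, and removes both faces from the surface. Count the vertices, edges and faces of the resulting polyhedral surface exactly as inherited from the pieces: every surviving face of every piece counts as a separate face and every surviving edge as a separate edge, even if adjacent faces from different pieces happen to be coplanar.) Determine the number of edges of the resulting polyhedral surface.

62

A 13-gonal pyramid: V=14, E=26, F=14.
Attach a regular octahedron (V=6, E=12, F=8) along a 3-gon: merge 3 vertices and 3 edges, delete both glued faces → V=17, E=35, F=20.
Attach a regular tetrahedron (V=4, E=6, F=4) along a 3-gon: merge 3 vertices and 3 edges, delete both glued faces → V=18, E=38, F=22.
Attach a nonagonal bipyramid (V=11, E=27, F=18) along a 3-gon: merge 3 vertices and 3 edges, delete both glued faces → V=26, E=62, F=38.
Check: V − E + F = 26 − 62 + 38 = 2.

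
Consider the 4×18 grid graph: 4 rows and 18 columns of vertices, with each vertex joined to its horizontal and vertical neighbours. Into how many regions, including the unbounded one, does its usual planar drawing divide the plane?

52

The grid has V = 4·18 = 72 vertices and E = 4·17 + 18·3 = 122 edges.
F = 2 − V + E = 2 − 72 + 122 = 52.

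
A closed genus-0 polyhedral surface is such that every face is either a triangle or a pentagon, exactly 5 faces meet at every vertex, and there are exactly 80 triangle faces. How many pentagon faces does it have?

Let x be the number of pentagons; then F = 80 + x.
Edge–face incidences: 2E = 3·80 + 5·x = 240 + 5x.
Every vertex has degree 5, so 5V = 2E.
Euler: V − E + F = 2 ⇒ (2E)/5 − E + (80 + x) = 2.
Multiply by 10: 2·(2E) − 5·(2E) + 10·(80 + x) = 20, i.e. 800 + 10x − 3·(240 + 5x) = 20.
Collecting terms: −5x + 80 = 20, so −5x = −60, so x = 12.
Then 2E = 240 + 5·12 = 300, so E = 150, V = 2E/5 = 60, F = 80 + 12 = 92.

12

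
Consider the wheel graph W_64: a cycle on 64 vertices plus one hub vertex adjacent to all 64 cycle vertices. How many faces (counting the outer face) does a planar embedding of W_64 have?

65

W_64 has V = 64 + 1 = 65 vertices and E = 2·64 = 128 edges.
By Euler's formula F = 2 − V + E = 2 − 65 + 128 = 65.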